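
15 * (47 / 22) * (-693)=-22207.50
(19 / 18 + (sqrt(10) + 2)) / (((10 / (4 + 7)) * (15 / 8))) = 242 / 135 + 44 * sqrt(10) / 75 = 3.65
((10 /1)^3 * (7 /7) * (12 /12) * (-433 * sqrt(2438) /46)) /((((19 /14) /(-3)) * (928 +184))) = 1136625 * sqrt(2438) /60743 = 923.93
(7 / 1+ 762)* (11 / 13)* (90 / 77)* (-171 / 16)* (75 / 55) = -88761825 / 8008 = -11084.14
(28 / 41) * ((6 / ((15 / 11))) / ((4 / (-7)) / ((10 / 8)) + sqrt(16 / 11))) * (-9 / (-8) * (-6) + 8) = 59290 / 43009 + 94325 * sqrt(11) / 86018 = 5.02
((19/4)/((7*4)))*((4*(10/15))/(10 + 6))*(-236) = -1121/168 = -6.67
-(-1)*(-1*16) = -16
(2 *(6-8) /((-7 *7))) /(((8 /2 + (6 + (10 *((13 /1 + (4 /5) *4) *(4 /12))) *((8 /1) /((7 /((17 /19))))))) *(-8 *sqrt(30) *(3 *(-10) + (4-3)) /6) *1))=19 *sqrt(30) /17608220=0.00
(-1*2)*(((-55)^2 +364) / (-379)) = 6778 / 379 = 17.88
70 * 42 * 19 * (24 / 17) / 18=74480 / 17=4381.18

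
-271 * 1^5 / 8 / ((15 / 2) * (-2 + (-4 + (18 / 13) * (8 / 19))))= 66937 / 80280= 0.83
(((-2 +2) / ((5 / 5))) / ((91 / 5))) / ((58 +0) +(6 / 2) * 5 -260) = 0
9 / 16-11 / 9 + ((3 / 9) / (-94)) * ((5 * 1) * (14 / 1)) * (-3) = 575 / 6768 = 0.08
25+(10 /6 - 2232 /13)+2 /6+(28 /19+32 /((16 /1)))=-34881 /247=-141.22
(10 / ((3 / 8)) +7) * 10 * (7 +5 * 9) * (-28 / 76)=-367640 / 57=-6449.82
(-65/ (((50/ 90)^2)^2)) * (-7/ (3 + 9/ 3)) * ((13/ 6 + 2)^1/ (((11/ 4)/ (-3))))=-3618.49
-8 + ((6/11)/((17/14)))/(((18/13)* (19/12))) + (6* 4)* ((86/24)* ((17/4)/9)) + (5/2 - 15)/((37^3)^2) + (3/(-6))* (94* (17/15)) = -8389292907868744/410221166902965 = -20.45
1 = 1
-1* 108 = -108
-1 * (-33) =33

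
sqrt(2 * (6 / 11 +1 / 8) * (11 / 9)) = sqrt(59) / 6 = 1.28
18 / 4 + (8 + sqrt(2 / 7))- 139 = -125.97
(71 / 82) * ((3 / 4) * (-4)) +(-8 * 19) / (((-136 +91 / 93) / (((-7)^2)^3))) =136370399007 / 1029674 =132440.36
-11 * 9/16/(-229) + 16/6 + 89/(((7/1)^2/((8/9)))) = 6961291/1615824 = 4.31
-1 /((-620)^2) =-1 /384400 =-0.00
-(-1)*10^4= 10000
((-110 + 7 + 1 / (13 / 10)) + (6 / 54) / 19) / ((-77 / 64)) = 14543744 / 171171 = 84.97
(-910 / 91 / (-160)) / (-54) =-1 / 864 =-0.00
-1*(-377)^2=-142129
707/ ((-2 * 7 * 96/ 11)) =-1111/ 192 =-5.79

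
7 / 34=0.21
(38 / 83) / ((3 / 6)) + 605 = 50291 / 83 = 605.92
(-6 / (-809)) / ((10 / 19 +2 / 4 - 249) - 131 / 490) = -13965 / 467424829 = -0.00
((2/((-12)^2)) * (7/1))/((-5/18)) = -7/20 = -0.35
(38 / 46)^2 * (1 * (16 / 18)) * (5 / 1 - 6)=-2888 / 4761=-0.61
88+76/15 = 1396/15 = 93.07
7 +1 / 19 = 134 / 19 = 7.05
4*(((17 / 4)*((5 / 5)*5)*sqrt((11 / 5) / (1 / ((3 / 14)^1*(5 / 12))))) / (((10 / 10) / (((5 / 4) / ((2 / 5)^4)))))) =265625*sqrt(154) / 1792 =1839.46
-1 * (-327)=327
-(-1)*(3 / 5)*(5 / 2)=3 / 2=1.50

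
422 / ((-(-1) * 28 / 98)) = 1477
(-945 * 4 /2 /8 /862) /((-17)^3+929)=315 /4578944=0.00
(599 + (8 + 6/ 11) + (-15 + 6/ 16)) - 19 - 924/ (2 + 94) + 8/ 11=24861/ 44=565.02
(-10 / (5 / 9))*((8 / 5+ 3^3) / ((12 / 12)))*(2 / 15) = -1716 / 25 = -68.64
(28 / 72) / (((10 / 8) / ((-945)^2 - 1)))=12502336 / 45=277829.69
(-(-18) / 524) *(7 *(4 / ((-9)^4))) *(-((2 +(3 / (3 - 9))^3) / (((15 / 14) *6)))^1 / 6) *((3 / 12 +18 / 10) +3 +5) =-3283 / 45839520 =-0.00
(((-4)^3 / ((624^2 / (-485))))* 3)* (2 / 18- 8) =-34435 / 18252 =-1.89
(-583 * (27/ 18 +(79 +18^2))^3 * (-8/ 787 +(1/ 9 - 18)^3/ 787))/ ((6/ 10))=6450126590785381955/ 13769352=468440823561.30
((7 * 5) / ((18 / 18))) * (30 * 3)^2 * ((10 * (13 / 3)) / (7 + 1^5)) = 1535625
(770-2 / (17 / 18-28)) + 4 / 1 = 376974 / 487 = 774.07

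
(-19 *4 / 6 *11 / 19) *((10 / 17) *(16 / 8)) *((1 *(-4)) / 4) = 440 / 51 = 8.63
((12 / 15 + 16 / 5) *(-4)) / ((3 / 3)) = -16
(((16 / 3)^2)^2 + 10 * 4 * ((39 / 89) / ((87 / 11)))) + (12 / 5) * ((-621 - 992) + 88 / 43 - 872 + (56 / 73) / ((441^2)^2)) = -375582070392094210156 / 72959926484218095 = -5147.79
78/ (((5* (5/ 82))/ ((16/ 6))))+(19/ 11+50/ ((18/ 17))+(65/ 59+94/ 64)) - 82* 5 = 1512865447/ 4672800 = 323.76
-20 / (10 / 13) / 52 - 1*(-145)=289 / 2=144.50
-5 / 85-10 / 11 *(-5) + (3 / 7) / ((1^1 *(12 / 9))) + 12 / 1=88007 / 5236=16.81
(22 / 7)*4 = 88 / 7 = 12.57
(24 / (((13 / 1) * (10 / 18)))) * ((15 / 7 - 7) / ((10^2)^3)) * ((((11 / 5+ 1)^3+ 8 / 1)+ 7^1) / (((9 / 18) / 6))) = -1174581 / 126953125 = -0.01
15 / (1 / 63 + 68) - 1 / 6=277 / 5142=0.05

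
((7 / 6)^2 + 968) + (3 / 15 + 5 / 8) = 349267 / 360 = 970.19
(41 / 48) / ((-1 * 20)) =-41 / 960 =-0.04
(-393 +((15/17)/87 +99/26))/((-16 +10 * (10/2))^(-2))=-169610258/377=-449894.58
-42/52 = -21/26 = -0.81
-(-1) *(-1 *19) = -19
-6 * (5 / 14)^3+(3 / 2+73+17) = 91.23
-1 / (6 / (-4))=2 / 3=0.67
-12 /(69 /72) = -288 /23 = -12.52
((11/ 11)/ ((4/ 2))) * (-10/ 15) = -1/ 3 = -0.33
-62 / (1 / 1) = -62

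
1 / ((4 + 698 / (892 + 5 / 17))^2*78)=230098561 / 410462657592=0.00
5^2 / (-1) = -25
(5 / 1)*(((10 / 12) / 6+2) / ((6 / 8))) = 385 / 27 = 14.26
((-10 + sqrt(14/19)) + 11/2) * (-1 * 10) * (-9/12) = -27.31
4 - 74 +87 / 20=-1313 / 20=-65.65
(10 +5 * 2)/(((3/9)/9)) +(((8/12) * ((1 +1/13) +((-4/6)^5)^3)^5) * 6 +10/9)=123502093669756347424507748746613025711153226/225845200410455723892174828671434871259951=546.84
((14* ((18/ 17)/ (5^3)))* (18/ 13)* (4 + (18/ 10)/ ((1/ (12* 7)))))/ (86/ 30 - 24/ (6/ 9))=-1508544/ 1961375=-0.77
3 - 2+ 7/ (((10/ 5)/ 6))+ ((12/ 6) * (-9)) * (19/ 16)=5/ 8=0.62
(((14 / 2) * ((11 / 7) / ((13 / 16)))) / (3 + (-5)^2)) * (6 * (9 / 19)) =2376 / 1729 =1.37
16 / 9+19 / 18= 17 / 6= 2.83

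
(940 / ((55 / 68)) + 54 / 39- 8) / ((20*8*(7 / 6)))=247869 / 40040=6.19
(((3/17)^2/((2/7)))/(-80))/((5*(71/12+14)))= -189/13814200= -0.00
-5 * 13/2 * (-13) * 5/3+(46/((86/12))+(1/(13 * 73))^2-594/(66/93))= -29373101357/232355058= -126.41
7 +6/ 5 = 41/ 5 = 8.20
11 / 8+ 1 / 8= 3 / 2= 1.50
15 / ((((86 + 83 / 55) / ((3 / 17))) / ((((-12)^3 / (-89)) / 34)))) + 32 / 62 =2047013168 / 3837650363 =0.53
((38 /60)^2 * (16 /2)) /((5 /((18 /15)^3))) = 17328 /15625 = 1.11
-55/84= -0.65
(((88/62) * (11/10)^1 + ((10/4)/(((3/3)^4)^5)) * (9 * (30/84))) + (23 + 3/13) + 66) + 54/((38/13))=125744817/1071980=117.30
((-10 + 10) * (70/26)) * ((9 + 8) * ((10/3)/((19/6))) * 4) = 0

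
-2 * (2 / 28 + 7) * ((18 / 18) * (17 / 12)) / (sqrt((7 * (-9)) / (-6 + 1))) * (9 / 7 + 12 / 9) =-10285 * sqrt(35) / 4116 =-14.78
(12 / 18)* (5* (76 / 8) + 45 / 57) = 1835 / 57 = 32.19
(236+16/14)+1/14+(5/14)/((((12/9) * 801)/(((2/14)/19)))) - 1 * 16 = 439910273/1988616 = 221.21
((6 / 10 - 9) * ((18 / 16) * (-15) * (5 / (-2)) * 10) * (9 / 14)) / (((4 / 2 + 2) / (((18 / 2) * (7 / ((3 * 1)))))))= -382725 / 32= -11960.16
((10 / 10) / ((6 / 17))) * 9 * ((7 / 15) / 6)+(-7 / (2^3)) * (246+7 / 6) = -17143 / 80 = -214.29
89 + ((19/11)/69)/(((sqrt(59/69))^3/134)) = 2546* sqrt(4071)/38291 + 89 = 93.24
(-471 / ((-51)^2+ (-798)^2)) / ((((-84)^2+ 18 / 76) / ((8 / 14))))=-23864 / 400045656465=-0.00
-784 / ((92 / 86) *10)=-8428 / 115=-73.29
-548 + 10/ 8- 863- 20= -5719/ 4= -1429.75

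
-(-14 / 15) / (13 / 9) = 42 / 65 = 0.65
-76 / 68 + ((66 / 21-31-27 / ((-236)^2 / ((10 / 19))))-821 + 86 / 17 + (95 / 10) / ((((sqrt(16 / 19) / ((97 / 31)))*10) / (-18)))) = -53199582105 / 62964328-16587*sqrt(19) / 1240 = -903.22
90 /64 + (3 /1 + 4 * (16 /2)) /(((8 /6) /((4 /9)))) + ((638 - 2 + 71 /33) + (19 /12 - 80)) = 572.81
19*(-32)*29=-17632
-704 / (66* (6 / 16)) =-28.44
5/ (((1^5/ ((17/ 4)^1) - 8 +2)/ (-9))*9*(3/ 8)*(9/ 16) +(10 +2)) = 0.38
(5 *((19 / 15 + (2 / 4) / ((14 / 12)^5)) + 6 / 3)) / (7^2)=881863 / 2470629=0.36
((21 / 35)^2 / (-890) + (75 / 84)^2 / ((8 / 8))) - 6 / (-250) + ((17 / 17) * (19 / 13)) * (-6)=-36049679 / 4535440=-7.95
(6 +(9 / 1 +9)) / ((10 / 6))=72 / 5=14.40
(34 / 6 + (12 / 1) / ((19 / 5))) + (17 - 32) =-352 / 57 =-6.18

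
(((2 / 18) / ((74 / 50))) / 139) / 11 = 25 / 509157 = 0.00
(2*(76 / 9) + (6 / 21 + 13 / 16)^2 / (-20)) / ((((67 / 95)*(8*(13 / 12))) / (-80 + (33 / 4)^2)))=-32.87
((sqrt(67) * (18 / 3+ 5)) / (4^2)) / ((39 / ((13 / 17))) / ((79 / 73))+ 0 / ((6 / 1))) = 869 * sqrt(67) / 59568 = 0.12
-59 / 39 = -1.51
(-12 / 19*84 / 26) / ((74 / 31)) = -7812 / 9139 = -0.85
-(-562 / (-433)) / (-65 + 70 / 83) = 46646 / 2305725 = 0.02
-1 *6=-6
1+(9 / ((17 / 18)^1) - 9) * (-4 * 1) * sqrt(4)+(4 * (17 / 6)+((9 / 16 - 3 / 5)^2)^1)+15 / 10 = 3133259 / 326400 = 9.60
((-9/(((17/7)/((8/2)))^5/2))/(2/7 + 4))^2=130622774112681984/50399847511225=2591.73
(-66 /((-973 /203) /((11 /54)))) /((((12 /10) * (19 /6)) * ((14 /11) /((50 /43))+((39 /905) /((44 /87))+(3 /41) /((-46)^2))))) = 0.63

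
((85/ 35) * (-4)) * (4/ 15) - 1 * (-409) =406.41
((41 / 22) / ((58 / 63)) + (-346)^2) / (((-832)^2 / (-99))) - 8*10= -7798680511 / 80297984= -97.12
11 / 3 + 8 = 35 / 3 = 11.67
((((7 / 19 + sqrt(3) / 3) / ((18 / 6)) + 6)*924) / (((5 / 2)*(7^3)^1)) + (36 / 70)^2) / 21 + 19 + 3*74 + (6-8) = 88*sqrt(3) / 15435 + 116976941 / 488775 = 239.34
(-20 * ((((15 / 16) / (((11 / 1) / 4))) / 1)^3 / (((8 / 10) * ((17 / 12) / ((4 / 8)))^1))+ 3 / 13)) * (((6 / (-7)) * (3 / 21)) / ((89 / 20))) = 701016975 / 5131170044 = 0.14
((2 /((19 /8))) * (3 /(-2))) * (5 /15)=-8 /19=-0.42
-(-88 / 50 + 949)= -947.24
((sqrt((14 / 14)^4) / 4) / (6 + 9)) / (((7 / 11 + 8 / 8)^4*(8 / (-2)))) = -14641 / 25194240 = -0.00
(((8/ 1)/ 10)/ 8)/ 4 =1/ 40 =0.02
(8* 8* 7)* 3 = 1344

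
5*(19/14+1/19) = 1875/266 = 7.05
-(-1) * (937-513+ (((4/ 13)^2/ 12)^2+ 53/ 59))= 6443962325/ 15165891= 424.90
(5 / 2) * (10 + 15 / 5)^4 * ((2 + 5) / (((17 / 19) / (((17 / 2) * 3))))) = 56979195 / 4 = 14244798.75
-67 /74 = -0.91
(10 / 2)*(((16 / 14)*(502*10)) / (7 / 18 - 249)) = -144576 / 1253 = -115.38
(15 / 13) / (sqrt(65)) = 3 * sqrt(65) / 169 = 0.14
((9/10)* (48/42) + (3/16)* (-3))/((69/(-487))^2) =6877901/296240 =23.22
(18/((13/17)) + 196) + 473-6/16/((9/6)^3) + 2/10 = 405187/585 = 692.63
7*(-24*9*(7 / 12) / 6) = -147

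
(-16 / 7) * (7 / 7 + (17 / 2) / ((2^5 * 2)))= -145 / 56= -2.59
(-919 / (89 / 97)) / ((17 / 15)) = -1337145 / 1513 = -883.77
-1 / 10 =-0.10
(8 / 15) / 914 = 4 / 6855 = 0.00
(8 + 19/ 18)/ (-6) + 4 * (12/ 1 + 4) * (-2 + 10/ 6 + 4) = 233.16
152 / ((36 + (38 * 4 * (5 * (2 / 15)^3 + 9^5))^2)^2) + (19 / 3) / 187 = 0.03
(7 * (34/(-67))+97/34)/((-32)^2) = -1593/2332672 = -0.00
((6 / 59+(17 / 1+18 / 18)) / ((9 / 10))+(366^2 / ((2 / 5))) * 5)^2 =87841821641064100 / 31329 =2803850159311.31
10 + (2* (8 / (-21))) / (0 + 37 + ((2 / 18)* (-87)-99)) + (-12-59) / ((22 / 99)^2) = -8594991 / 6020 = -1427.74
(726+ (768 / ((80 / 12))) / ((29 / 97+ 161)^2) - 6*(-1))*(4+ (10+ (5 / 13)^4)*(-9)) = -551436698600656356 / 8739570177845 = -63096.55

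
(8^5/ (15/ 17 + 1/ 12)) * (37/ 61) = 247332864/ 12017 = 20581.91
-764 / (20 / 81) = -15471 / 5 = -3094.20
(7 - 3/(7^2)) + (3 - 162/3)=-2159/49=-44.06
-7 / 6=-1.17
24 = 24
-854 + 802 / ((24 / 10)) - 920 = -8639 / 6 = -1439.83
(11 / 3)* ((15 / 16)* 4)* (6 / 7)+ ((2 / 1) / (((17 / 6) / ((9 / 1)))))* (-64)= -93963 / 238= -394.80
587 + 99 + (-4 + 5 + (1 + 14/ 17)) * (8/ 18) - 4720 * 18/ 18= -205670/ 51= -4032.75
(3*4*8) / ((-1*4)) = -24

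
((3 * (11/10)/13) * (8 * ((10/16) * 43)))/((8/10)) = 7095/104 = 68.22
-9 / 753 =-3 / 251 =-0.01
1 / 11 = 0.09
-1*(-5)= 5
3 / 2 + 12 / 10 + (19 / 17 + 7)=10.82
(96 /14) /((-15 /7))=-16 /5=-3.20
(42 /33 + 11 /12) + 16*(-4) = -8159 /132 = -61.81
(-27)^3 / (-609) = 6561 / 203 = 32.32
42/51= 14/17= 0.82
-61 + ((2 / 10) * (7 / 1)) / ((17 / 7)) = -60.42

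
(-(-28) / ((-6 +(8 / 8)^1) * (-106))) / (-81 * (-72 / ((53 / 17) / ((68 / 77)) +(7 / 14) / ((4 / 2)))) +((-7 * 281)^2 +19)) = 3059 / 224120354714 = 0.00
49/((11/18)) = 882/11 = 80.18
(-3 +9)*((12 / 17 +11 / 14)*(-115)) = -122475 / 119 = -1029.20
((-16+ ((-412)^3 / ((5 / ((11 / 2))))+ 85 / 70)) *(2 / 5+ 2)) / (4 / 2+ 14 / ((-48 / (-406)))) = -387717097752 / 252875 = -1533236.17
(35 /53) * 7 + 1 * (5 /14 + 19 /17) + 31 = 467947 /12614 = 37.10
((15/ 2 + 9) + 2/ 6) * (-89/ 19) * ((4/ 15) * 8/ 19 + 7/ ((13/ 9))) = -165136919/ 422370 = -390.98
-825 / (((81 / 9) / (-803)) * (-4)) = -220825 / 12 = -18402.08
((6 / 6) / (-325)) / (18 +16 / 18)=-9 / 55250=-0.00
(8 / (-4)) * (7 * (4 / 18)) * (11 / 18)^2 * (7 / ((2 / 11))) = -65219 / 1458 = -44.73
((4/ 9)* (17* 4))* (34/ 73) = 9248/ 657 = 14.08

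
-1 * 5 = -5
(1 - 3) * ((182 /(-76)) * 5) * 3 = 71.84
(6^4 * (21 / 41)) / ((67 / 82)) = 54432 / 67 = 812.42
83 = 83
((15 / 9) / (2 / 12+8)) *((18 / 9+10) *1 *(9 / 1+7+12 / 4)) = 46.53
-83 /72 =-1.15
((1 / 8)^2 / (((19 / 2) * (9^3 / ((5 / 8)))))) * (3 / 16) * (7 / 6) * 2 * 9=35 / 6303744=0.00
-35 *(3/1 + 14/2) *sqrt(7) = -350 *sqrt(7) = -926.01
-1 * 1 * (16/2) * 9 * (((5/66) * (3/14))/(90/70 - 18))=10/143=0.07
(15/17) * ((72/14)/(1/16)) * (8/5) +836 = 113308/119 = 952.17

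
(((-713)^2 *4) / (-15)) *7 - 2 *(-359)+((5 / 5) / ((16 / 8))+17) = -28446599 / 30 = -948219.97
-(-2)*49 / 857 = 98 / 857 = 0.11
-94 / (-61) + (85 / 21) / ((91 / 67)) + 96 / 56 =726865 / 116571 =6.24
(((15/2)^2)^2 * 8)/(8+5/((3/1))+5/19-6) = 2885625/448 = 6441.13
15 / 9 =5 / 3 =1.67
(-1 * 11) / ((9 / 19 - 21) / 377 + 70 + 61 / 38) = -12122 / 78849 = -0.15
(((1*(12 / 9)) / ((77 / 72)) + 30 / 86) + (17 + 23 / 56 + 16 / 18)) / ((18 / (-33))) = -4742855 / 130032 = -36.47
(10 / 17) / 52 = 5 / 442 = 0.01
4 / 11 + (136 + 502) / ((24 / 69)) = 80723 / 44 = 1834.61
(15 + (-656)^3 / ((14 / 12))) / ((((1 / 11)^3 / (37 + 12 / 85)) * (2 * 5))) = -1016757393071871 / 850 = -1196185168319.85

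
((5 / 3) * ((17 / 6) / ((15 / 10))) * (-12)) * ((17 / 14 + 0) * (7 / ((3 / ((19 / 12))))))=-27455 / 162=-169.48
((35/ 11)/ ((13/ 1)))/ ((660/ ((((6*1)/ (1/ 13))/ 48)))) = 0.00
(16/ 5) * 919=2940.80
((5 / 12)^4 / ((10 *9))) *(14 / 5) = 175 / 186624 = 0.00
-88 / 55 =-8 / 5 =-1.60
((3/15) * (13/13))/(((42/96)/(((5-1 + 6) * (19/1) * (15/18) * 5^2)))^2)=7220000000/441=16371882.09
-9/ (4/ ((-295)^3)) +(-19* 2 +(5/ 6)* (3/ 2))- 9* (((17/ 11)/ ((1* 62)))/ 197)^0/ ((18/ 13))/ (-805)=92998119283/ 1610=57762807.01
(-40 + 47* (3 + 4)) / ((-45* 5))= -289 / 225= -1.28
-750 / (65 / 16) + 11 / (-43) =-103343 / 559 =-184.87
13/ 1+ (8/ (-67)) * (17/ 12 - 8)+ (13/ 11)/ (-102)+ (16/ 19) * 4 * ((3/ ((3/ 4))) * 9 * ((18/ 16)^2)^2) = 792289393/ 3808816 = 208.01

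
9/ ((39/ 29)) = 87/ 13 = 6.69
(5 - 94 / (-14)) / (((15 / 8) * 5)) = 656 / 525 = 1.25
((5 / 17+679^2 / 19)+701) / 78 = 8064215 / 25194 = 320.08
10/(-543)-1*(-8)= 4334/543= 7.98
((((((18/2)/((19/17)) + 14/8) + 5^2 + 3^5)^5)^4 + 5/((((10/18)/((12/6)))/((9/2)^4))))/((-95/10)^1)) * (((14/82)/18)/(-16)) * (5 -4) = 2168188287610252366107925748092361492881500441369706702114987015004160344832851212824103/4636302833159822914705615899085627170226176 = 467654587207485470763029800000000000000000000.00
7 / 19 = 0.37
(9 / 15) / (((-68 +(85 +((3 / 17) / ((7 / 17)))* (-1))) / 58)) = 21 / 10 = 2.10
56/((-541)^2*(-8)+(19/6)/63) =-0.00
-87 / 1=-87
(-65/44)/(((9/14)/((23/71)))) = -10465/14058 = -0.74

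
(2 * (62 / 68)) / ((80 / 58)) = 899 / 680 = 1.32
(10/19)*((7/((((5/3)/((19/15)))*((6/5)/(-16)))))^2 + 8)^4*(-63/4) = -5346748764420990.33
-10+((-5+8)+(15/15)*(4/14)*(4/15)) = -727/105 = -6.92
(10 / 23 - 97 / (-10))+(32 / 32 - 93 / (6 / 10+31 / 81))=-83.50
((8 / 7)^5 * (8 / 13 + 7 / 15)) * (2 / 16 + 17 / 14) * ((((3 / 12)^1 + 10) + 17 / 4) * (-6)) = -375951360 / 1529437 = -245.81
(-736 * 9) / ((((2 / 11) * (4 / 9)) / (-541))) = 44346852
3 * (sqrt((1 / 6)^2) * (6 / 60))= 1 / 20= 0.05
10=10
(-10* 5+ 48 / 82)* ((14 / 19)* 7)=-198548 / 779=-254.88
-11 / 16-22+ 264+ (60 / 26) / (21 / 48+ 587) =157257229 / 651664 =241.32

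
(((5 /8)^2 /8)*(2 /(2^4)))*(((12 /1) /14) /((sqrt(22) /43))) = 3225*sqrt(22) /315392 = 0.05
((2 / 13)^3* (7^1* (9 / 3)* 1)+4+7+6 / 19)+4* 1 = 642519 / 41743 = 15.39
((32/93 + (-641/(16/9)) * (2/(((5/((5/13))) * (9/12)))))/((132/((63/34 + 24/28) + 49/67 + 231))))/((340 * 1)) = -39144817813/101791609920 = -0.38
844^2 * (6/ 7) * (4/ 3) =5698688/ 7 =814098.29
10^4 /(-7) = -10000 /7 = -1428.57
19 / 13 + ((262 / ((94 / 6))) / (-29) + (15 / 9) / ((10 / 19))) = 430735 / 106314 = 4.05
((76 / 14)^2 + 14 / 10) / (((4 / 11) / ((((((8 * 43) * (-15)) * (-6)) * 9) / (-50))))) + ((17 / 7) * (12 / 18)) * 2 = -1738555414 / 3675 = -473076.30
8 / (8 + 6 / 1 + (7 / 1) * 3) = 8 / 35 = 0.23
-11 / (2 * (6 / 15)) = -55 / 4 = -13.75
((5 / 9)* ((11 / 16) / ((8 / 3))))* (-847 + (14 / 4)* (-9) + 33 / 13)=-1252625 / 9984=-125.46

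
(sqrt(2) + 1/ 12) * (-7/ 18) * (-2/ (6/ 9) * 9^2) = 63/ 8 + 189 * sqrt(2)/ 2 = 141.52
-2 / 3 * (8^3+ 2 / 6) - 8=-349.56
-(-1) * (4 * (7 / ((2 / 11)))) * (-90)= -13860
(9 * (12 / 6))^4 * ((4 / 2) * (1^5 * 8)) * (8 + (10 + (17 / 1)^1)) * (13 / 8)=95528160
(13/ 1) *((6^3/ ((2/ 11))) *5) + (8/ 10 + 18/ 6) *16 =386404/ 5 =77280.80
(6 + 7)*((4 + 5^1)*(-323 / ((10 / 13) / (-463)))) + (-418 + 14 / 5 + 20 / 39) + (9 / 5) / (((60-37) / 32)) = 22745990.72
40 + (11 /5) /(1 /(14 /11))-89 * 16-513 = -9471 /5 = -1894.20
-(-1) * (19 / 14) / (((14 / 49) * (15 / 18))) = 57 / 10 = 5.70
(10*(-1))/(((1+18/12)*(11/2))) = -8/11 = -0.73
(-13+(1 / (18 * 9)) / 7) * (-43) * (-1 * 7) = -633863 / 162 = -3912.73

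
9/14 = 0.64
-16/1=-16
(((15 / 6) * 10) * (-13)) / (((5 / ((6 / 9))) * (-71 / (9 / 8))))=195 / 284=0.69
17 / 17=1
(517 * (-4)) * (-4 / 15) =8272 / 15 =551.47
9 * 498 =4482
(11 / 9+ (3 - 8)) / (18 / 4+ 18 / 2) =-68 / 243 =-0.28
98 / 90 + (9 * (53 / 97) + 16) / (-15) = -1334 / 4365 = -0.31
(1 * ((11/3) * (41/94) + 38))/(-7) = -11167/1974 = -5.66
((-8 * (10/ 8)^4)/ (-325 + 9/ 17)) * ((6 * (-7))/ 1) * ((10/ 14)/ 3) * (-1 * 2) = 53125/ 44128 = 1.20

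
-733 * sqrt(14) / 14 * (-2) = 733 * sqrt(14) / 7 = 391.80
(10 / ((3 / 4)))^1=40 / 3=13.33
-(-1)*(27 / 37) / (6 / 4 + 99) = 18 / 2479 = 0.01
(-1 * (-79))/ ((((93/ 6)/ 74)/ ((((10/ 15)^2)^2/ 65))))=187072/ 163215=1.15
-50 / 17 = -2.94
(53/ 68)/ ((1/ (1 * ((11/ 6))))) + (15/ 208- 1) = 5315/ 10608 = 0.50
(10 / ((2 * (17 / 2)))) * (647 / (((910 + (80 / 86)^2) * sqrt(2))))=1196303 * sqrt(2) / 5726246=0.30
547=547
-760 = -760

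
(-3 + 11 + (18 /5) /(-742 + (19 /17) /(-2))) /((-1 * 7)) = -1009268 /883645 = -1.14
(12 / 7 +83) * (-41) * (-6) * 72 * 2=21006432 / 7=3000918.86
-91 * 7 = -637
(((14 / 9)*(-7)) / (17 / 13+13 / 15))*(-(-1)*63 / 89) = -66885 / 18868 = -3.54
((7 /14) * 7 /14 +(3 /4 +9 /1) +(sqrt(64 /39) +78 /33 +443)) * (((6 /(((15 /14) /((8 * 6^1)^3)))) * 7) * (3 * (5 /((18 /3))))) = 28901376 * sqrt(39) /13 +54287622144 /11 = 4949122148.67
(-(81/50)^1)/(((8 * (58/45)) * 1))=-729/4640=-0.16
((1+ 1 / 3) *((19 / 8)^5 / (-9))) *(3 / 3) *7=-17332693 / 221184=-78.36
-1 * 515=-515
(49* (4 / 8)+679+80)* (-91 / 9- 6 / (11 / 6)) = -2076275 / 198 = -10486.24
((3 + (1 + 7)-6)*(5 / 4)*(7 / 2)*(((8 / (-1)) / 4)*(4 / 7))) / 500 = -1 / 20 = -0.05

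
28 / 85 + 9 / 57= 787 / 1615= 0.49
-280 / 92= -70 / 23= -3.04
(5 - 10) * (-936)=4680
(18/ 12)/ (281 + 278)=3/ 1118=0.00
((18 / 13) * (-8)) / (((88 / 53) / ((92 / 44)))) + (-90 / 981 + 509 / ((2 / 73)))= 6366012933 / 342914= 18564.46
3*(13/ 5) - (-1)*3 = 54/ 5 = 10.80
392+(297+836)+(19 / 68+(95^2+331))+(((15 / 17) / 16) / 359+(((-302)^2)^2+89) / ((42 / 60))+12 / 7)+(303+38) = 11883110802.57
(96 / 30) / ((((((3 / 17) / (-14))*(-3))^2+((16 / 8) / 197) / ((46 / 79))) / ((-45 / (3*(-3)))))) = 848.11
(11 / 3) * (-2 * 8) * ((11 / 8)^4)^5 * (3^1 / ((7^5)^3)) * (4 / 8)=-7400249944258160101211 / 684195719907129732494362935296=-0.00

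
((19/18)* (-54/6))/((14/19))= -12.89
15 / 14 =1.07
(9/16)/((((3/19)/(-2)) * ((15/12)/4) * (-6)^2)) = -19/30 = -0.63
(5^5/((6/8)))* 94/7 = 1175000/21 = 55952.38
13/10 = 1.30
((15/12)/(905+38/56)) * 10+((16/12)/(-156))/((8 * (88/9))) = 3177841/232085568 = 0.01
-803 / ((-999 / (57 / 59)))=15257 / 19647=0.78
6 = 6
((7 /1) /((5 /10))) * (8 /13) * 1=112 /13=8.62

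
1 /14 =0.07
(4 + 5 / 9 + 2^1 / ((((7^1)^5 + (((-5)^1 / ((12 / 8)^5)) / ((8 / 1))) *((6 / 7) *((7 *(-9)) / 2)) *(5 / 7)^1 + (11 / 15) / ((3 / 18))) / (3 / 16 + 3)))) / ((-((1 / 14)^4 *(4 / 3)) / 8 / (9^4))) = -36489369805085484 / 5296091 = -6889868358.58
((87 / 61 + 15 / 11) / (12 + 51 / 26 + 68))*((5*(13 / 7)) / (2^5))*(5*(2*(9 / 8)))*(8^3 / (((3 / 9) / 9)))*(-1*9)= -138379363200 / 10009307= -13825.07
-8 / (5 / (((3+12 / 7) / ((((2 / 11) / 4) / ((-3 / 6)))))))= 2904 / 35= 82.97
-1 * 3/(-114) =0.03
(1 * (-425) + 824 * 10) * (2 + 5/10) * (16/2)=156300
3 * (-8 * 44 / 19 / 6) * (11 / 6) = -968 / 57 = -16.98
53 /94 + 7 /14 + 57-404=-16259 /47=-345.94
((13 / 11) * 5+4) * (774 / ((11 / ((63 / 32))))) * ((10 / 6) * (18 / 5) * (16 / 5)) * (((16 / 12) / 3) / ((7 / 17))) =17210664 / 605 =28447.38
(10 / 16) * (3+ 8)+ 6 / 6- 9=-9 / 8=-1.12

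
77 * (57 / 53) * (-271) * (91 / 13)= -8325933 / 53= -157093.08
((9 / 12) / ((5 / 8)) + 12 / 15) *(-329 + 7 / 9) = -5908 / 9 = -656.44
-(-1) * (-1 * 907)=-907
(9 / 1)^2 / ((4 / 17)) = 1377 / 4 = 344.25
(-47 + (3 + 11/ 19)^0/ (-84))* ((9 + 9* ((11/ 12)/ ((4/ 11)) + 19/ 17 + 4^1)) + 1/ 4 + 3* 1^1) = -87000419/ 22848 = -3807.79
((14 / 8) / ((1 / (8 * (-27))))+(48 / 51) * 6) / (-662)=3165 / 5627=0.56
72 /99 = 8 /11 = 0.73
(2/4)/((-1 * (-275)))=1/550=0.00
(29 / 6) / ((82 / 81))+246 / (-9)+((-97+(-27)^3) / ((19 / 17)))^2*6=333784960988461 / 177612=1879292846.14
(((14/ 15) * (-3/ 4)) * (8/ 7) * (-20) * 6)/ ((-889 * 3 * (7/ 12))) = -384/ 6223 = -0.06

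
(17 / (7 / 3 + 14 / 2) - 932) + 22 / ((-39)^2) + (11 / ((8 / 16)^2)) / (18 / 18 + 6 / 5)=-910.16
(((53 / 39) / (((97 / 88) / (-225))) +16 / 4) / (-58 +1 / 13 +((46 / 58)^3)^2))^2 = 2628328586177963297380441561 / 116963235068005882384958089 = 22.47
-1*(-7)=7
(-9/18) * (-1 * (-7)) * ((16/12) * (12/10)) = -28/5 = -5.60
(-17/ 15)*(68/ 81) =-1156/ 1215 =-0.95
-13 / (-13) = 1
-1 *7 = -7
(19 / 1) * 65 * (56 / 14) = 4940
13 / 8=1.62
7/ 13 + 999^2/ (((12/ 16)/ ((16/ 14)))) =1520763.97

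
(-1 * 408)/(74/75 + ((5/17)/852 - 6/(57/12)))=2806999200/1899857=1477.48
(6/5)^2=36/25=1.44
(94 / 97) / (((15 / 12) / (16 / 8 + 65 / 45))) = 11656 / 4365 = 2.67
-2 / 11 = -0.18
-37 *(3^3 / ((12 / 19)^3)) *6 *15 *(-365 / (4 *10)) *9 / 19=394899705 / 256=1542576.97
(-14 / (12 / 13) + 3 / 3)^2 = 200.69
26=26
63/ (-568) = -63/ 568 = -0.11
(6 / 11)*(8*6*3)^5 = 371504185344 / 11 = 33773107758.55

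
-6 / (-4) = 3 / 2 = 1.50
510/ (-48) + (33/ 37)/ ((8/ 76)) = -637/ 296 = -2.15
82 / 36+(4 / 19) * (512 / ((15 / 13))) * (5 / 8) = 20747 / 342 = 60.66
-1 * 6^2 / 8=-9 / 2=-4.50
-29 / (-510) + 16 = 8189 / 510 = 16.06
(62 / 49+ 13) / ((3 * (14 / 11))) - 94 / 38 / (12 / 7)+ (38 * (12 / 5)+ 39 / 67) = 2464615613 / 26198340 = 94.08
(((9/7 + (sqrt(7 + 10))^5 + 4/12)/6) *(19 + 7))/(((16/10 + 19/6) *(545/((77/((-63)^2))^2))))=748/735888321 + 6358 *sqrt(17)/35042301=0.00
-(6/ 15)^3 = -8/ 125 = -0.06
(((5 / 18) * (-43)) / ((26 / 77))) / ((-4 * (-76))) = -16555 / 142272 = -0.12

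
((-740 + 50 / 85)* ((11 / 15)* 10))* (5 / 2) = -230450 / 17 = -13555.88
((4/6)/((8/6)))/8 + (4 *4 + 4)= 321/16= 20.06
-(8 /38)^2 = -16 /361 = -0.04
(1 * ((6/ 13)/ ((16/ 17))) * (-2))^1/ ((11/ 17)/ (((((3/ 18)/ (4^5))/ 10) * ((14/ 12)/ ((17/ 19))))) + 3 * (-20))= -2261/ 70149040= -0.00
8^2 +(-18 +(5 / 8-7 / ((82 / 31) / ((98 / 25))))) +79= 945061 / 8200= 115.25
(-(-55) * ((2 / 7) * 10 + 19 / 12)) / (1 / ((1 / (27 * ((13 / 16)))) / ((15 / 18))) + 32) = 164120 / 33789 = 4.86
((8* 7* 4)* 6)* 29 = 38976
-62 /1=-62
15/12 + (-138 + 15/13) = -7051/52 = -135.60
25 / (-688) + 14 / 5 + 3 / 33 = 108017 / 37840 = 2.85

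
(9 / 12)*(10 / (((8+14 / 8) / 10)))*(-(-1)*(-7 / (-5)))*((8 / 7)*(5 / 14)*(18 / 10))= 720 / 91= 7.91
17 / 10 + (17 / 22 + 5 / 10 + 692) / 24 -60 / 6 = 4529 / 220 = 20.59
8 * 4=32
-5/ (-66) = 5/ 66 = 0.08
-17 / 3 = -5.67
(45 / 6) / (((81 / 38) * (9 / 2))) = 190 / 243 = 0.78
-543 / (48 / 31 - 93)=5611 / 945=5.94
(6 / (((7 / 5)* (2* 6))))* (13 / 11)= 65 / 154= 0.42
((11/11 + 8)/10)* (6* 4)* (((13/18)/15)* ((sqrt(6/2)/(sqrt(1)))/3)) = 26* sqrt(3)/75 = 0.60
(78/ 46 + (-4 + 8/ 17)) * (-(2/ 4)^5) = 717/ 12512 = 0.06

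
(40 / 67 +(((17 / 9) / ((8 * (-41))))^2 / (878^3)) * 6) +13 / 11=1288747083098141441 / 724490160368553216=1.78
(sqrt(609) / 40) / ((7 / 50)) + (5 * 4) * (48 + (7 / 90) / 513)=5 * sqrt(609) / 28 + 4432334 / 4617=964.41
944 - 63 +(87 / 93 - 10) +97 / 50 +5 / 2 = 679191 / 775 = 876.38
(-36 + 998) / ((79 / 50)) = 48100 / 79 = 608.86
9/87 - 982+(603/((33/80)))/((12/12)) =153095/319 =479.92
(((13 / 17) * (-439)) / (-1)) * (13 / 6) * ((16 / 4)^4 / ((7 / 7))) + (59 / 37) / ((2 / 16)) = 351392648 / 1887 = 186217.62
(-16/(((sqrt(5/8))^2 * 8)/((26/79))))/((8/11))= -572/395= -1.45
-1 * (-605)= 605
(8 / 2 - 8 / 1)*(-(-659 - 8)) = -2668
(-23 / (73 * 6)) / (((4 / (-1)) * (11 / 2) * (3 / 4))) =23 / 7227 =0.00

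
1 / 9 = 0.11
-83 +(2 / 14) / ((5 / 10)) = -82.71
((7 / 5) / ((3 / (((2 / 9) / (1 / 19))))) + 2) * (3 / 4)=134 / 45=2.98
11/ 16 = 0.69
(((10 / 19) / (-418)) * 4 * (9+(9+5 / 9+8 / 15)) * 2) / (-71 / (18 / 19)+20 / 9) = 13744 / 5198039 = 0.00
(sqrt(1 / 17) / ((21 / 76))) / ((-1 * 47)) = -76 * sqrt(17) / 16779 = -0.02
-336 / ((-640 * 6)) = 7 / 80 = 0.09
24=24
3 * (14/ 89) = 42/ 89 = 0.47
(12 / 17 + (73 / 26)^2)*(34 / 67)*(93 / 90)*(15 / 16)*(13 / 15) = 611971 / 167232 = 3.66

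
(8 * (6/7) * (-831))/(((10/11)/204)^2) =-50214364992/175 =-286939228.53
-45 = -45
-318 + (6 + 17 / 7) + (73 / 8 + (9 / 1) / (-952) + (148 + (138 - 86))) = -6831 / 68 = -100.46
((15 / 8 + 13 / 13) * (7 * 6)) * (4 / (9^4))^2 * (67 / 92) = 469 / 14348907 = 0.00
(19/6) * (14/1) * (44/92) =1463/69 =21.20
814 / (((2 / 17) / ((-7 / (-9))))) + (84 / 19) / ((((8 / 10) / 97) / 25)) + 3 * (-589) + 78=2923033 / 171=17093.76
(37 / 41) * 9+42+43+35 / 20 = 15559 / 164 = 94.87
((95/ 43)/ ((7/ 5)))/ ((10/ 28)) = 190/ 43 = 4.42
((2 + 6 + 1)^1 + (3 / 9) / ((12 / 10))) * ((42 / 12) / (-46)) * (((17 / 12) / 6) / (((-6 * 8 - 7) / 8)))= 0.02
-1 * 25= -25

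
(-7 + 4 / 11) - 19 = -282 / 11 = -25.64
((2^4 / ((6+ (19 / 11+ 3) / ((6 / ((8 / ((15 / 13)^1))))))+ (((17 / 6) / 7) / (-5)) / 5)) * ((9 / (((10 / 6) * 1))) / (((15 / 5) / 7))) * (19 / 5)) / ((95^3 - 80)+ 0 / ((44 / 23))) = 2949408 / 37779942845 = 0.00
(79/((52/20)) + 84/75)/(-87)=-3413/9425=-0.36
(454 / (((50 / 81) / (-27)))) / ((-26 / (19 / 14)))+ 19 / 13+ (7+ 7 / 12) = 14272259 / 13650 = 1045.59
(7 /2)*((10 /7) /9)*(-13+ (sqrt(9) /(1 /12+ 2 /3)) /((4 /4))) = -5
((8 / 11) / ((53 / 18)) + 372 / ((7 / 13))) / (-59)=-2820396 / 240779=-11.71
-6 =-6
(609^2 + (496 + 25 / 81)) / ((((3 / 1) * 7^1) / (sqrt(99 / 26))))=2148683 * sqrt(286) / 1053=34508.57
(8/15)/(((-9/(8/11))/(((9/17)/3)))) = -64/8415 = -0.01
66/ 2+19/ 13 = 448/ 13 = 34.46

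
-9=-9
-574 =-574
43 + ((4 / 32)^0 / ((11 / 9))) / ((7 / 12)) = 3419 / 77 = 44.40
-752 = -752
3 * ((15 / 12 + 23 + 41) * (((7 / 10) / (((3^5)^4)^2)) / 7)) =29 / 18011356235639894520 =0.00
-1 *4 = -4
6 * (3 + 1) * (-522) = -12528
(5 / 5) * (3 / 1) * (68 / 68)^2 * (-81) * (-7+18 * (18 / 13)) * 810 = -3527799.23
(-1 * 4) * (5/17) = -20/17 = -1.18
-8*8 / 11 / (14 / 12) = -384 / 77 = -4.99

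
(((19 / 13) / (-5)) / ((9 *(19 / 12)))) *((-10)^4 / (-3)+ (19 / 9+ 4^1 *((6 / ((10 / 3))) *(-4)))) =604804 / 8775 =68.92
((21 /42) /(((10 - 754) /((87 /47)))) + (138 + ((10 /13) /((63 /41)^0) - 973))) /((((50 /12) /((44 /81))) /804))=-372655231058 /4261725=-87442.35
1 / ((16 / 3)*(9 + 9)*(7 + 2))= 1 / 864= 0.00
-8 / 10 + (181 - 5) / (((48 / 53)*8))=2819 / 120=23.49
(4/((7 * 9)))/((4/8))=0.13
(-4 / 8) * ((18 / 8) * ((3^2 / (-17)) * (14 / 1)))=567 / 68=8.34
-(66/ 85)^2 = -4356/ 7225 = -0.60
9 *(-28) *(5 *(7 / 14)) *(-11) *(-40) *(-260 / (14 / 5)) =25740000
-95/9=-10.56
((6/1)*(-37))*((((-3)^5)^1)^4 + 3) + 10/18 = -6966595239187/9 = -774066137687.44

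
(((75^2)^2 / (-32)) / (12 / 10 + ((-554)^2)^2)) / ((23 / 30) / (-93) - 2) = 220693359375 / 42223056497079328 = 0.00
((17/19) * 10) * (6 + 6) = 2040/19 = 107.37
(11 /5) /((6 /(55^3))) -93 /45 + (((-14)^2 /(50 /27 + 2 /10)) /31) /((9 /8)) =5238485527 /85870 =61004.84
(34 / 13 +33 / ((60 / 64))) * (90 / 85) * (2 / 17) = 88488 / 18785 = 4.71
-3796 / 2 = -1898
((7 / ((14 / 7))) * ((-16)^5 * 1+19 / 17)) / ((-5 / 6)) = 374341233 / 85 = 4404014.51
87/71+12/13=1983/923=2.15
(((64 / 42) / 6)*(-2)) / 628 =-8 / 9891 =-0.00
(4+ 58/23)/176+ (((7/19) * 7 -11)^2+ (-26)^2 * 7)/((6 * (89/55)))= 96513431345/195087288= 494.72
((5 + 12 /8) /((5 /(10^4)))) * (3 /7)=39000 /7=5571.43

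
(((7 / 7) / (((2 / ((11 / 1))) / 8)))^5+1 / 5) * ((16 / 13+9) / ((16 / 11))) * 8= 92797090771 / 10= 9279709077.10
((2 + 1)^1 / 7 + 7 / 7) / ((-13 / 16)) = -160 / 91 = -1.76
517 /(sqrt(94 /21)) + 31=31 + 11 * sqrt(1974) /2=275.36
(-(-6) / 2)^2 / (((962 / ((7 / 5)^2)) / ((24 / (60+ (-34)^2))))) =1323 / 3655600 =0.00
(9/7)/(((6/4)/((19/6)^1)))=19/7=2.71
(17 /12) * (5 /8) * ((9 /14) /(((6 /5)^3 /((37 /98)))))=393125 /3161088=0.12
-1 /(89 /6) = -6 /89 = -0.07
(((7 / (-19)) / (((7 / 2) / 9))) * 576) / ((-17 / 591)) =6127488 / 323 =18970.55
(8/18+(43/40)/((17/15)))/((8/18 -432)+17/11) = -18755/5789656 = -0.00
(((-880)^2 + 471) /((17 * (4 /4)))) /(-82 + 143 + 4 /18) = 744.51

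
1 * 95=95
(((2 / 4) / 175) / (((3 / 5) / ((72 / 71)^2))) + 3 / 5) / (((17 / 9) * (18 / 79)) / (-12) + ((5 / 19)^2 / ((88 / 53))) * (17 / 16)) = 2571309544320 / 35921354399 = 71.58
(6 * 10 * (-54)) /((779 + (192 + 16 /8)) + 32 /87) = -3.33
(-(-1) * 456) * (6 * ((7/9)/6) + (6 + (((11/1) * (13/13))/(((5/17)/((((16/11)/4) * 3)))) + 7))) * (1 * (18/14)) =1119936/35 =31998.17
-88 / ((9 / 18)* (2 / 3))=-264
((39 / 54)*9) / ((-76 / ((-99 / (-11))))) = -117 / 152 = -0.77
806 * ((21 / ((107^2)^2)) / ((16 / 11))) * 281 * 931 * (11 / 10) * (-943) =-252625627232979 / 10486368080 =-24090.86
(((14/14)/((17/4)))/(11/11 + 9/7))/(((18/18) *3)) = 7/204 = 0.03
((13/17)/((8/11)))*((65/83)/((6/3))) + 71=1612191/22576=71.41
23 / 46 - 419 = -837 / 2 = -418.50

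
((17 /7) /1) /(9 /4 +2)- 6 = -38 /7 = -5.43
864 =864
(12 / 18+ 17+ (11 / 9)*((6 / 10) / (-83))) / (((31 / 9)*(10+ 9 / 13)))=857376 / 1788235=0.48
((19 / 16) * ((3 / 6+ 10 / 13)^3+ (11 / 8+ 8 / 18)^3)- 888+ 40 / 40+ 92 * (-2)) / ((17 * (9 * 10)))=-2785252829807 / 4014846590976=-0.69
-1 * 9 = -9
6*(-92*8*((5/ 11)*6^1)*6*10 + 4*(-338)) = -8038032/ 11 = -730730.18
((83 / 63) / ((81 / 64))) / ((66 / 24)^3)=339968 / 6792093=0.05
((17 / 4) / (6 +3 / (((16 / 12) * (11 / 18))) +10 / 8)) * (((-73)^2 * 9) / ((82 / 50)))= 224217675 / 19721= 11369.49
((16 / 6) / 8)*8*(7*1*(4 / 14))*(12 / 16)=4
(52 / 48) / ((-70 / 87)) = -377 / 280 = -1.35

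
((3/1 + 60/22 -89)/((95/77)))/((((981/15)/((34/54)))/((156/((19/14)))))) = -79354912/1062423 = -74.69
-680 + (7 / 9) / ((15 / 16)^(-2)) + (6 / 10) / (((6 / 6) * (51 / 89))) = -14759141 / 21760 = -678.27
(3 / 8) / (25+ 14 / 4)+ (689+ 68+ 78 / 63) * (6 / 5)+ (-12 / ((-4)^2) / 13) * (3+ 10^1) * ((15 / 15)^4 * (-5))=1215153 / 1330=913.65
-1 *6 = -6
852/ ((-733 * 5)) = -852/ 3665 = -0.23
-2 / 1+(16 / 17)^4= -101506 / 83521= -1.22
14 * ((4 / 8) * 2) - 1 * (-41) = 55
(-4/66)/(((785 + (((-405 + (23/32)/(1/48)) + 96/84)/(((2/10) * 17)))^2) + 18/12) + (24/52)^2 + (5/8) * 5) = -38291344/7955262680343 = -0.00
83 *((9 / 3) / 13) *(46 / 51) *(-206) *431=-338984948 / 221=-1533868.54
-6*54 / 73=-324 / 73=-4.44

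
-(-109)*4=436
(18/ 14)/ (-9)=-1/ 7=-0.14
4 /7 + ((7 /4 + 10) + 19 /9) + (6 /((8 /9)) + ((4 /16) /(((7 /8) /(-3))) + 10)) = 3821 /126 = 30.33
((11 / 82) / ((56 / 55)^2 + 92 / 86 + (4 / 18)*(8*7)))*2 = 12877425 / 698409662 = 0.02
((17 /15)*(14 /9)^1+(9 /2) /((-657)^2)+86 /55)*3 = 10530137 /1055142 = 9.98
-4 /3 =-1.33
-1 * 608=-608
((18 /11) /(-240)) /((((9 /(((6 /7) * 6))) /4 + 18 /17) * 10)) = -51 /111925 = -0.00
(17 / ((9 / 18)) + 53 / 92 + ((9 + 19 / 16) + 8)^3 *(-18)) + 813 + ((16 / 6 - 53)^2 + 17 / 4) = -44473226525 / 423936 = -104905.52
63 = 63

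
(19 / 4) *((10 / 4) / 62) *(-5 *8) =-475 / 62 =-7.66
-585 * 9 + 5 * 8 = -5225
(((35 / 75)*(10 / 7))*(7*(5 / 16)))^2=1225 / 576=2.13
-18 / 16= -9 / 8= -1.12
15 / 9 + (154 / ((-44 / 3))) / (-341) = 3473 / 2046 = 1.70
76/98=38/49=0.78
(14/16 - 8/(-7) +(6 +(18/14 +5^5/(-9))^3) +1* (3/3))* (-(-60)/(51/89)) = -36851972894293315/8501598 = -4334711297.13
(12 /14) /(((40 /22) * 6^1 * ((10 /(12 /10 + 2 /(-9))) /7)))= 121 /2250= 0.05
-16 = -16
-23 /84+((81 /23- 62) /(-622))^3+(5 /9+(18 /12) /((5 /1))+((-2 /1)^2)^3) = 64.58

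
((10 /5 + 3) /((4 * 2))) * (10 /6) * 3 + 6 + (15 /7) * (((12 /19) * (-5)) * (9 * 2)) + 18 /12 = -118295 /1064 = -111.18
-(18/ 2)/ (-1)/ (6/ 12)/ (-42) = -3/ 7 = -0.43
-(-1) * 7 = 7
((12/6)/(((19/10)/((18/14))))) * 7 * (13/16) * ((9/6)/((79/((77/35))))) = 3861/12008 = 0.32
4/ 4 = 1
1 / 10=0.10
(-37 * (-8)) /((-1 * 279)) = -296 /279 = -1.06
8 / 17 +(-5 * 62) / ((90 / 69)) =-12097 / 51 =-237.20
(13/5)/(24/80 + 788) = 26/7883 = 0.00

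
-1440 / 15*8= -768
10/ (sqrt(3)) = 5.77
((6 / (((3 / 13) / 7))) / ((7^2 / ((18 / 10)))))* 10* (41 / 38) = 9594 / 133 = 72.14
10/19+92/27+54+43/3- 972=-461563/513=-899.73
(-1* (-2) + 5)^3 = 343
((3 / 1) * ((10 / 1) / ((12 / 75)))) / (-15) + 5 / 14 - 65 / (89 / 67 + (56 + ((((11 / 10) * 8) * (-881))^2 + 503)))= -8557659167595 / 704748339274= -12.14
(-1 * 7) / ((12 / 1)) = -7 / 12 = -0.58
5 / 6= 0.83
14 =14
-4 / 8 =-1 / 2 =-0.50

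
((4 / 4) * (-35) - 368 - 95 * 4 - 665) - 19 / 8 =-1450.38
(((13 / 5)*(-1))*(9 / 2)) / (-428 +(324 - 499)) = 13 / 670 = 0.02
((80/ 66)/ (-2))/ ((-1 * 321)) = 20/ 10593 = 0.00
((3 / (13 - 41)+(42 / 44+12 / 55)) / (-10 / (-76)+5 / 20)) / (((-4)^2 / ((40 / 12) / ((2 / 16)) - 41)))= -446899 / 178640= -2.50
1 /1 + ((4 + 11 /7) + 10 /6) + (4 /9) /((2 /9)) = 215 /21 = 10.24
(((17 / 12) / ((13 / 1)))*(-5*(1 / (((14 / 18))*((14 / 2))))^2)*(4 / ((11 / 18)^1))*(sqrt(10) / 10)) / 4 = -4131*sqrt(10) / 1373372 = -0.01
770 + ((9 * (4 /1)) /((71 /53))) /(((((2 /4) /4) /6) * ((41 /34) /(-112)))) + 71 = -346303721 /2911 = -118963.83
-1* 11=-11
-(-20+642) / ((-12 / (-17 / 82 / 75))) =-5287 / 36900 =-0.14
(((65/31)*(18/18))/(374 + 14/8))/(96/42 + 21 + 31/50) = 91000/389843631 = 0.00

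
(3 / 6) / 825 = 1 / 1650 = 0.00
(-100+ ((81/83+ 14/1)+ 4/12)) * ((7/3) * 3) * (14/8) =-258328/249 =-1037.46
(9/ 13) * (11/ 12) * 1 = 33/ 52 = 0.63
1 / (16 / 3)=3 / 16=0.19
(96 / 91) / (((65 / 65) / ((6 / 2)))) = 3.16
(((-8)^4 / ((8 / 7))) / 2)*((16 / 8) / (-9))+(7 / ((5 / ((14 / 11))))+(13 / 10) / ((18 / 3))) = -784523 / 1980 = -396.22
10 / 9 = 1.11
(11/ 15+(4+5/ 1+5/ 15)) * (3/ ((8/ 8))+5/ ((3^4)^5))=1579513334408/ 52301766015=30.20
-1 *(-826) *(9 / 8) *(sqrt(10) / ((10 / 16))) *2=9403.35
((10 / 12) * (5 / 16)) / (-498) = -25 / 47808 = -0.00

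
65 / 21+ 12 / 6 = 107 / 21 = 5.10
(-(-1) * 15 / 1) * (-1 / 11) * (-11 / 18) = 5 / 6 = 0.83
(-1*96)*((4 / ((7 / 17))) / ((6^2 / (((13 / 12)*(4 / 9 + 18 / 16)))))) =-44.04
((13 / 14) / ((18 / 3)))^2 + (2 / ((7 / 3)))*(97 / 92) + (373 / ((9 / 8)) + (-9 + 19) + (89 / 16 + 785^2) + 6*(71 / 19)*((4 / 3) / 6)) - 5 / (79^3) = 52075904560875579 / 84459552856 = 616578.03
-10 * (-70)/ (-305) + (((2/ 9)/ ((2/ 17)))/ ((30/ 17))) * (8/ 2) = 16358/ 8235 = 1.99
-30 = -30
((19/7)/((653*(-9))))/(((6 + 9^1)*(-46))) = 19/28385910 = 0.00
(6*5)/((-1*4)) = -15/2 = -7.50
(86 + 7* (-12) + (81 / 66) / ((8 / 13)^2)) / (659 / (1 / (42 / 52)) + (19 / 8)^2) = 95927 / 9845902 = 0.01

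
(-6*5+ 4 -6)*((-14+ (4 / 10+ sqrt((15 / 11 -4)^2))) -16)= 47456 / 55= 862.84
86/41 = 2.10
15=15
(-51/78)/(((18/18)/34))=-289/13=-22.23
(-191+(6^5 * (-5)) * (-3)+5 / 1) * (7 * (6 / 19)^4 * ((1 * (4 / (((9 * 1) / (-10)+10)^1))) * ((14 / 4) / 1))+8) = 123036553392 / 130321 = 944103.82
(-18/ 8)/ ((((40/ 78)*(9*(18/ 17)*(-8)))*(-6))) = -221/ 23040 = -0.01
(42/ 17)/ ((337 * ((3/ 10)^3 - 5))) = -42000/ 28490317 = -0.00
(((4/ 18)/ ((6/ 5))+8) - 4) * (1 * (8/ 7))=904/ 189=4.78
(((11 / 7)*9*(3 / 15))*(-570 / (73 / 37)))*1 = -417582 / 511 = -817.19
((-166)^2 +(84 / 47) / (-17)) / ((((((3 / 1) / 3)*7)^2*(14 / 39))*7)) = 429334620 / 1918399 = 223.80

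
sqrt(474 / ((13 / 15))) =3* sqrt(10270) / 13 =23.39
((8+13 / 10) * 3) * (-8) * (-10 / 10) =1116 / 5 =223.20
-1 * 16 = -16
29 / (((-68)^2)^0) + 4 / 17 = 497 / 17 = 29.24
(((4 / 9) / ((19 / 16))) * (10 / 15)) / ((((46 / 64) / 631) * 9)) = 24.34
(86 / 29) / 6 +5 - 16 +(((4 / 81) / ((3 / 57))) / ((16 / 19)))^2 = -28203379 / 3044304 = -9.26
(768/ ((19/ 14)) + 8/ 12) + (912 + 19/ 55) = 4636373/ 3135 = 1478.91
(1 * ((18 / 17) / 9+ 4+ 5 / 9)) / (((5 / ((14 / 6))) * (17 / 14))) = 14014 / 7803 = 1.80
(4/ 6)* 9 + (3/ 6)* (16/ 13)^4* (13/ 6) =55930/ 6591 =8.49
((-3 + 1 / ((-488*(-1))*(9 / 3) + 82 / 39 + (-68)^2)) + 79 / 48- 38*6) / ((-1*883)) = 0.26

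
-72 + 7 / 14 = -143 / 2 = -71.50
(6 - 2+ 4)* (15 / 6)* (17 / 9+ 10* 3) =5740 / 9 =637.78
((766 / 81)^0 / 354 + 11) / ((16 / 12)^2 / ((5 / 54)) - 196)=-19475 / 312936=-0.06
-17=-17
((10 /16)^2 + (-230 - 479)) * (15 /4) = -680265 /256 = -2657.29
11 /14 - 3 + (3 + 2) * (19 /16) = 417 /112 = 3.72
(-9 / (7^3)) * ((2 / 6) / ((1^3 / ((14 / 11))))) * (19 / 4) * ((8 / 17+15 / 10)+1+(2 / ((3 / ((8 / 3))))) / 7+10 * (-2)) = 682727 / 769692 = 0.89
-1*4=-4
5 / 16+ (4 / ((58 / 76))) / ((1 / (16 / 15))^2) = 655217 / 104400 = 6.28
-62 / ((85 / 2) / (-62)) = 90.45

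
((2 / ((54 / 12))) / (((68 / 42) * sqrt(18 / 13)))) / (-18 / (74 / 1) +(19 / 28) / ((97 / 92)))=175861 * sqrt(26) / 1538874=0.58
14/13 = 1.08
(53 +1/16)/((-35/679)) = -82353/80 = -1029.41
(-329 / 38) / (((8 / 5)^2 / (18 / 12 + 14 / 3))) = -304325 / 14592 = -20.86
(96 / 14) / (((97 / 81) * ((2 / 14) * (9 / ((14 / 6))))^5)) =645657712 / 5727753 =112.72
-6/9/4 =-1/6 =-0.17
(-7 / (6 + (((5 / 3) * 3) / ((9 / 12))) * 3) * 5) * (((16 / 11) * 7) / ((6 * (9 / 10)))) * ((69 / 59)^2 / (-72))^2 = -342805225 / 374281046568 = -0.00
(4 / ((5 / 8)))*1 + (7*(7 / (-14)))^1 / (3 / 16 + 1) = 328 / 95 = 3.45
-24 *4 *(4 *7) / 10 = -1344 / 5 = -268.80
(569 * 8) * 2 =9104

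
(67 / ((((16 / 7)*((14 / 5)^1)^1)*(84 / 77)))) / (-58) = -3685 / 22272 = -0.17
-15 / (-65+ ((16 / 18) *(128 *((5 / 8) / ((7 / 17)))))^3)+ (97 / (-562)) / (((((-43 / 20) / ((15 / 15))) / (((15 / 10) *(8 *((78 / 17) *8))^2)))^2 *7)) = -162377294209015658685776617041 / 1819615811947941117089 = -89237130.80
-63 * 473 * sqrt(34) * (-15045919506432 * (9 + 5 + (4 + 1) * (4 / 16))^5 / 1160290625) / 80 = 23230166950341.82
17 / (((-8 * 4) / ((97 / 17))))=-97 / 32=-3.03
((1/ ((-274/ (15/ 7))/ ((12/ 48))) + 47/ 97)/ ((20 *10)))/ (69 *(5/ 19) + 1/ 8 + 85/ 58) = 197880079/ 1619549034600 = 0.00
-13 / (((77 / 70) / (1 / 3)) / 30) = -1300 / 11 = -118.18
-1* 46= -46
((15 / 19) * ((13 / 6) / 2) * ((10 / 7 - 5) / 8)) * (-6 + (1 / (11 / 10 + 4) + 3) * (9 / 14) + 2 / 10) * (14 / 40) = 0.50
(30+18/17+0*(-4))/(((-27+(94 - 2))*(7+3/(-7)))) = 1848/25415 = 0.07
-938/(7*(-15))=134/15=8.93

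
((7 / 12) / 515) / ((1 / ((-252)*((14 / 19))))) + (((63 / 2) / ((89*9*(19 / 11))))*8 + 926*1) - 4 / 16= 3224714927 / 3483460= 925.72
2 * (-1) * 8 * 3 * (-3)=144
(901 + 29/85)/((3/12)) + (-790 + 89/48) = 11494253/4080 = 2817.22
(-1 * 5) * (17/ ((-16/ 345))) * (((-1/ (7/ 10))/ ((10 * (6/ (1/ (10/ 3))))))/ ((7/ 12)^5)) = -22803120/ 117649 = -193.82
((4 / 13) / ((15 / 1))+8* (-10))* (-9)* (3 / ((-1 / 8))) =-1122912 / 65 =-17275.57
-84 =-84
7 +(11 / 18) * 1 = 137 / 18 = 7.61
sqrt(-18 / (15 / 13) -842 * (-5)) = 14 * sqrt(535) / 5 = 64.76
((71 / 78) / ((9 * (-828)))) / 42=-71 / 24412752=-0.00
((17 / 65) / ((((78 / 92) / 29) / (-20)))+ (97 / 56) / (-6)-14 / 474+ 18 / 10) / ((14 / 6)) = -3979863171 / 52335920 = -76.04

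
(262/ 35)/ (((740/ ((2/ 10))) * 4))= 131/ 259000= 0.00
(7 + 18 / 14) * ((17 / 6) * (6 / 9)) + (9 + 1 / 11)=17146 / 693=24.74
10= 10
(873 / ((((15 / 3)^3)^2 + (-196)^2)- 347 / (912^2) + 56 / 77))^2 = 63795964990036967424 / 244468641830487203777041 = 0.00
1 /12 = 0.08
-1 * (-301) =301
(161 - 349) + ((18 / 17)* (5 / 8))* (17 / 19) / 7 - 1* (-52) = -72307 / 532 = -135.92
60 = 60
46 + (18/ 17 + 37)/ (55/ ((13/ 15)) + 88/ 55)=3349133/ 71893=46.58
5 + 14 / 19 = 109 / 19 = 5.74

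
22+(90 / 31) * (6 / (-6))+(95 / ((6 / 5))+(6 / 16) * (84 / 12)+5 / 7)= 529147 / 5208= 101.60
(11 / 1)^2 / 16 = 121 / 16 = 7.56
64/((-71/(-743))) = 47552/71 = 669.75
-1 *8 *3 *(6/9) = -16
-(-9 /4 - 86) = 88.25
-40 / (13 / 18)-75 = -1695 / 13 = -130.38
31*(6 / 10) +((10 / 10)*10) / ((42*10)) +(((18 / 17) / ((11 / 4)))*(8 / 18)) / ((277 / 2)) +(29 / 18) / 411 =124928774321 / 6706157535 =18.63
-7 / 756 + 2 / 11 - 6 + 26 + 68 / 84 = 174487 / 8316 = 20.98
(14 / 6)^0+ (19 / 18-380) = -6803 / 18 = -377.94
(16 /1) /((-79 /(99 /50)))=-792 /1975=-0.40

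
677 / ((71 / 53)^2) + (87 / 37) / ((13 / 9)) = 918661436 / 2424721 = 378.87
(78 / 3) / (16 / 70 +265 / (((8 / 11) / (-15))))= -7280 / 1530311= -0.00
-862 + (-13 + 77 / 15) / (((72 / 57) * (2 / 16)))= -41032 / 45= -911.82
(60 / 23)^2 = 3600 / 529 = 6.81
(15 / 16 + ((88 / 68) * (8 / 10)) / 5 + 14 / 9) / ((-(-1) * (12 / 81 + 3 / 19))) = 9419079 / 1067600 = 8.82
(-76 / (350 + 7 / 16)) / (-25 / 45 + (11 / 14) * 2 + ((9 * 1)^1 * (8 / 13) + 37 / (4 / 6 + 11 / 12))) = -75088 / 10360223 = -0.01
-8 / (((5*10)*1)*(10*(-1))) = 2 / 125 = 0.02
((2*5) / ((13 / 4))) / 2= 20 / 13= 1.54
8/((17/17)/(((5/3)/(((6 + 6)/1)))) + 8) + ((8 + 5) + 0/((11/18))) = 257/19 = 13.53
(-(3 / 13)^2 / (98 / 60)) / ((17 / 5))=-1350 / 140777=-0.01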